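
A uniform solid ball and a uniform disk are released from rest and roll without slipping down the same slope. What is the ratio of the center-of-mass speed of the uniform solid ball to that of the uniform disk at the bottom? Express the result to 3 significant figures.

Each satisfies Mgh = ½(1+k)Mv² with k = I/(MR²), so v ∝ 1/√(1+k).
For the uniform solid ball k = 0.4; for the uniform disk k = 0.5.
v₁/v₂ = √((1+k₂)/(1+k₁)) = √(1.5/1.4) ≈ 1.04.

v_ratio ≈ 1.04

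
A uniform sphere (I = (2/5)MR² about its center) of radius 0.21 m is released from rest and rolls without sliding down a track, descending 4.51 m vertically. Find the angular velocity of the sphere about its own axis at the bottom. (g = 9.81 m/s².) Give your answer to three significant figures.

Here I = (2/5)MR², so the shape factor k = I/(MR²) = 0.4.
The rolling condition ω = v/R makes the rotational term ½I(v/R)² = ½kMv², so KE_total = ½(1+k)Mv² = (7/10)Mv².
Energy conservation Mgh = ½(1+k)Mv² gives v = √(2gh/(1+k)) = √(2 × 9.81 × 4.51 / 1.4) = 7.95 m/s.
The angular speed follows from ω = v/R = 7.95/0.21 ≈ 37.9 rad/s.

ω ≈ 37.9 rad/s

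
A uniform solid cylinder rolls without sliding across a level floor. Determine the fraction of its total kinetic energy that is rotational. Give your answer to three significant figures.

fraction ≈ 0.333

For this body I = (1/2)MR², i.e. k = I/(MR²) = 0.5.
With ω = v/R, KE_trans = ½Mv² and KE_rot = ½Iω² = ½kMv², so KE_total = ½(1+k)Mv².
The rotational fraction is therefore k/(1+k) = 0.5/1.5 ≈ 0.333.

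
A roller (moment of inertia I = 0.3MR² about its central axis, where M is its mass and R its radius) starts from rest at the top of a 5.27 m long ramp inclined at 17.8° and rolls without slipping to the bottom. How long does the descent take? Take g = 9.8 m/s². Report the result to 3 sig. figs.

The moment of inertia is 0.3MR², giving k ≡ I/(MR²) = 0.3.
Along the incline Mg sinθ − f = Ma, and torque about the center fR = Iα = kMR²(a/R) gives f = kMa.
Hence a = g sinθ/(1+k) = 9.8×sin17.8°/1.3 = 2.304 m/s².
With constant a from rest, t = √(2L/a) = √(2·5.27/2.304) ≈ 2.14 s.

t ≈ 2.14 s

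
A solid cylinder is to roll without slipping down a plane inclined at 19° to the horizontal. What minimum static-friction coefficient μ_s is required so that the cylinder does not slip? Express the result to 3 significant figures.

μ_min ≈ 0.115

Here I = (1/2)MR², so the shape factor k = I/(MR²) = 0.5.
Newton's second law down the slope: Mg sinθ − f = Ma. The torque equation fR = Iα (with α = a/R) gives f = kMa.
These give a = g sinθ/(1+k) and the required friction f = kMg sinθ/(1+k).
With N = Mg cosθ, the no-slip condition f ≤ μN gives μ_min = f/N = k tanθ/(1+k).
μ_min = 0.5 × tan19° / 1.5 ≈ 0.115.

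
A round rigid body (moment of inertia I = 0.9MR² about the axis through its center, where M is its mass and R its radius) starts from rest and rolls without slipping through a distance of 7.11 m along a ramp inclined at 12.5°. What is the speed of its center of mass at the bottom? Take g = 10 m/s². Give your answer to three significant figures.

v ≈ 4.02 m/s

With I = 0.9MR², the ratio k = I/(MR²) is 0.9.
The rolling condition ω = v/R makes the rotational term ½I(v/R)² = ½kMv², so KE_total = ½(1+k)Mv² = (19/20)Mv².
The vertical drop is h = L sinθ = 7.11 × sin12.5° = 1.539 m.
Energy conservation: Mgh = (19/20)Mv², so v = √(2gh/(1+k)) = √(2 × 10 × 1.539 / 1.9) ≈ 4.02 m/s.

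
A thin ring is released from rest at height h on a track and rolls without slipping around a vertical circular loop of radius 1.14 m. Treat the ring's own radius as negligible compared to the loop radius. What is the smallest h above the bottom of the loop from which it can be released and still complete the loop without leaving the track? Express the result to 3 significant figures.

For this body I = MR², i.e. k = I/(MR²) = 1.
At the top, contact is just lost when gravity alone supplies the centripetal force: Mg = Mv_top²/r, i.e. v_top² = gr.
With ω = v/R, the kinetic energy at speed v is ½(1+k)Mv² = Mv².
Energy conservation from release (height h) to the top (height 2r): Mgh = Mg(2r) + M·gr.
Thus h_min = 2r + (1+k)r/2 = r(2 + 2/2) = 1.14 × 3 ≈ 3.42 m.

h_min ≈ 3.42 m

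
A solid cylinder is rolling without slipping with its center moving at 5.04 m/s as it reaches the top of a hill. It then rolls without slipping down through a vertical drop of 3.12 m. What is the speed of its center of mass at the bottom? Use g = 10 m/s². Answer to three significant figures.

For this body I = (1/2)MR², i.e. k = I/(MR²) = 0.5.
Since it rolls without slipping, ω = v/R and KE = ½Mv² + ½Iω² = ½(1+k)Mv² = (3/4)Mv².
Energy conservation: (3/4)Mv₀² + Mgh = (3/4)Mv², so v² = v₀² + 2gh/(1+k).
v = √(5.04² + 2×10×3.12/1.5) = √67 ≈ 8.19 m/s.

v ≈ 8.19 m/s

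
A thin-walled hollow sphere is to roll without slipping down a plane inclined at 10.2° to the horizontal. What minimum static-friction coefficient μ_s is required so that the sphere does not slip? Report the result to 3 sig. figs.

μ_min ≈ 0.0720

For this body I = (2/3)MR², i.e. k = I/(MR²) = 2/3.
Newton's second law down the slope: Mg sinθ − f = Ma. The torque equation fR = Iα (with α = a/R) gives f = kMa.
These give a = g sinθ/(1+k) and the required friction f = kMg sinθ/(1+k).
With N = Mg cosθ, the no-slip condition f ≤ μN gives μ_min = f/N = k tanθ/(1+k).
μ_min = (2/3) × tan10.2° / 1.667 ≈ 0.0720.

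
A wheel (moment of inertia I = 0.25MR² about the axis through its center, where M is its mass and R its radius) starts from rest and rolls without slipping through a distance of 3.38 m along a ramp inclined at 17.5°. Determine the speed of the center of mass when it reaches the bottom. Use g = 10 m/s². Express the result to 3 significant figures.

v ≈ 4.03 m/s

With I = 0.25MR², the ratio k = I/(MR²) is 0.25.
Since it rolls without slipping, ω = v/R and KE = ½Mv² + ½Iω² = ½(1+k)Mv² = (5/8)Mv².
The vertical drop is h = L sinθ = 3.38 × sin17.5° = 1.016 m.
Energy conservation: Mgh = (5/8)Mv², so v = √(2gh/(1+k)) = √(2 × 10 × 1.016 / 1.25) ≈ 4.03 m/s.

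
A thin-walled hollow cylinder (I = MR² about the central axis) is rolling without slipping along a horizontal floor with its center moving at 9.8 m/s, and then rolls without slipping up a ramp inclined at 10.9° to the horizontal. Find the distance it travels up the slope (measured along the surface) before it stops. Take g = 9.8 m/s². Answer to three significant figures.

The moment of inertia is MR², giving k ≡ I/(MR²) = 1.
Since it rolls without slipping, ω = v/R and KE = ½Mv² + ½Iω² = ½(1+k)Mv² = Mv².
Setting this equal to Mgh gives the vertical rise h = (1+k)v₀²/(2g) = 2×9.8²/(2×9.8) = 9.8 m.
Along the incline, d = h/sinθ = 9.8/sin10.9° ≈ 51.8 m.

d ≈ 51.8 m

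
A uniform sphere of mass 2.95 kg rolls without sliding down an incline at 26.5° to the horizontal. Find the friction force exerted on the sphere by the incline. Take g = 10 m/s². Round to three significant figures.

f ≈ 3.76 N

With I = (2/5)MR², the ratio k = I/(MR²) is 0.4.
Translational: Mg sinθ − f = Ma. Rotational about the CM: fR = Iα = kMRa, so f = kMa.
Combining, a = g sinθ/(1+k) and f = kMa = kMg sinθ/(1+k).
f = 0.4 × 2.95 × 10 × sin26.5° / 1.4 ≈ 3.76 N.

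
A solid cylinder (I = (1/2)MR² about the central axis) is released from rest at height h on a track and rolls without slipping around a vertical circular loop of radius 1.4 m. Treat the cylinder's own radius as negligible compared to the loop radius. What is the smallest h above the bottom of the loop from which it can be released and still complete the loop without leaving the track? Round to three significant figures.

With I = (1/2)MR², the ratio k = I/(MR²) is 0.5.
At the top of the loop, the minimum-contact condition is Mg = Mv_top²/r, so v_top² = gr.
With ω = v/R, the kinetic energy at speed v is ½(1+k)Mv² = (3/4)Mv².
Energy conservation from release (height h) to the top (height 2r): Mgh = Mg(2r) + (3/4)M·gr.
Thus h_min = 2r + (1+k)r/2 = r(2 + 1.5/2) = 1.4 × 2.75 ≈ 3.85 m.

h_min ≈ 3.85 m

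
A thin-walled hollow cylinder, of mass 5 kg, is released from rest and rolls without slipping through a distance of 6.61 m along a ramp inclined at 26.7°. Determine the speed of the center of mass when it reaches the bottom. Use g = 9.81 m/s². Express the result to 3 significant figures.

For this body I = MR², i.e. k = I/(MR²) = 1.
Since it rolls without slipping, ω = v/R and KE = ½Mv² + ½Iω² = ½(1+k)Mv² = Mv².
The vertical drop is h = L sinθ = 6.61 × sin26.7° = 2.97 m.
Energy conservation: Mgh = Mv², so v = √(2gh/(1+k)) = √(2 × 9.81 × 2.97 / 2) ≈ 5.40 m/s.

v ≈ 5.40 m/s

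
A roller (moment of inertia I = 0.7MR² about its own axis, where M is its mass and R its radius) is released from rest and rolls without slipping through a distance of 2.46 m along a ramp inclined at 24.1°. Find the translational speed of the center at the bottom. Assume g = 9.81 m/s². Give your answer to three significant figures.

The moment of inertia is 0.7MR², giving k ≡ I/(MR²) = 0.7.
Since it rolls without slipping, ω = v/R and KE = ½Mv² + ½Iω² = ½(1+k)Mv² = (17/20)Mv².
The vertical drop is h = L sinθ = 2.46 × sin24.1° = 1.004 m.
Setting Mgh = (17/20)Mv² gives v = √(2gh/(1+k)) = √(2·9.81·1.004/1.7) ≈ 3.40 m/s.

v ≈ 3.40 m/s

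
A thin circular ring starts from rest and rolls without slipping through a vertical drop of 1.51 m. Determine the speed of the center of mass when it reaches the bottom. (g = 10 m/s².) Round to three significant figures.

Here I = MR², so the shape factor k = I/(MR²) = 1.
Rolling without slipping gives ω = v/R, so the total kinetic energy is ½Mv² + ½Iω² = ½(1+k)Mv² = Mv².
Energy conservation: Mgh = Mv², so v = √(2gh/(1+k)) = √(2 × 10 × 1.51 / 2) ≈ 3.89 m/s.

v ≈ 3.89 m/s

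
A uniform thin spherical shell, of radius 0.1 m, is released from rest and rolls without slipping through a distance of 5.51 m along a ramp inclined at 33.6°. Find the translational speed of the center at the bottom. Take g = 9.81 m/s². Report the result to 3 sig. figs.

v ≈ 5.99 m/s

With I = (2/3)MR², the ratio k = I/(MR²) is 2/3.
Pure rolling means v = ωR; then KE = ½Mv² + ½I(v/R)² = ½(1+k)Mv² = (5/6)Mv².
The vertical drop is h = L sinθ = 5.51 × sin33.6° = 3.049 m.
Setting Mgh = (5/6)Mv² gives v = √(2gh/(1+k)) = √(2·9.81·3.049/1.667) ≈ 5.99 m/s.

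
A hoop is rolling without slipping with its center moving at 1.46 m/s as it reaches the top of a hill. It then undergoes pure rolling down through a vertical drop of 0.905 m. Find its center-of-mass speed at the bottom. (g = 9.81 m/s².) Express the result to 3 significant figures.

For this body I = MR², i.e. k = I/(MR²) = 1.
Since it rolls without slipping, ω = v/R and KE = ½Mv² + ½Iω² = ½(1+k)Mv² = Mv².
Energy conservation: Mv₀² + Mgh = Mv², so v² = v₀² + 2gh/(1+k).
v = √(1.46² + 2×9.81×0.905/2) = √11.01 ≈ 3.32 m/s.

v ≈ 3.32 m/s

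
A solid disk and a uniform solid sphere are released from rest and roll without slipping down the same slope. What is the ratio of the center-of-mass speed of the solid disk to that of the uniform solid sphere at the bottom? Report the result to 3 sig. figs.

Each satisfies Mgh = ½(1+k)Mv² with k = I/(MR²), so v ∝ 1/√(1+k).
For the solid disk k = 0.5; for the uniform solid sphere k = 0.4.
v₁/v₂ = √((1+k₂)/(1+k₁)) = √(1.4/1.5) ≈ 0.966.

v_ratio ≈ 0.966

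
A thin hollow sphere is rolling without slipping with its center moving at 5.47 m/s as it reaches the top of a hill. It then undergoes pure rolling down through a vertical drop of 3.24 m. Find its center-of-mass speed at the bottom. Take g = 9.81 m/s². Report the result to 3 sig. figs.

For this body I = (2/3)MR², i.e. k = I/(MR²) = 2/3.
The rolling condition ω = v/R makes the rotational term ½I(v/R)² = ½kMv², so KE_total = ½(1+k)Mv² = (5/6)Mv².
Conserving energy between top and bottom: (5/6)Mv² = (5/6)Mv₀² + Mgh, hence v² = v₀² + 2gh/(1+k).
v = √(5.47² + 2×9.81×3.24/1.667) = √68.06 ≈ 8.25 m/s.

v ≈ 8.25 m/s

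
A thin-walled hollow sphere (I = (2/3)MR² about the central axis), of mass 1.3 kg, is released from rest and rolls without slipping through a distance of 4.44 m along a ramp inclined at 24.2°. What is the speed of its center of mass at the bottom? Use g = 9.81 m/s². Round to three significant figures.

v ≈ 4.63 m/s

Here I = (2/3)MR², so the shape factor k = I/(MR²) = 2/3.
Since it rolls without slipping, ω = v/R and KE = ½Mv² + ½Iω² = ½(1+k)Mv² = (5/6)Mv².
The vertical drop is h = L sinθ = 4.44 × sin24.2° = 1.82 m.
Energy conservation: Mgh = (5/6)Mv², so v = √(2gh/(1+k)) = √(2 × 9.81 × 1.82 / 1.667) ≈ 4.63 m/s.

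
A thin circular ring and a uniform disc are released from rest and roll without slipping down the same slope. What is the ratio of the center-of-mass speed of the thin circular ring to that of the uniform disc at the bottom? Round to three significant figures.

v_ratio ≈ 0.866

Each satisfies Mgh = ½(1+k)Mv² with k = I/(MR²), so v ∝ 1/√(1+k).
For the thin circular ring k = 1; for the uniform disc k = 0.5.
v₁/v₂ = √((1+k₂)/(1+k₁)) = √(1.5/2) ≈ 0.866.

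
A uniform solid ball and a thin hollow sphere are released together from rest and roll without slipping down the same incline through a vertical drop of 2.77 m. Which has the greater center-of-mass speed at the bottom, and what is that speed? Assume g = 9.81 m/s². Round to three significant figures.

For rolling without slipping, Mgh = ½(1+k)Mv² where k = I/(MR²), so v = √(2gh/(1+k)).
Uniform solid ball: k = 0.4, giving v = √(2×9.81×2.77/1.4) = 6.231 m/s.
Thin hollow sphere: k = 2/3, giving v = √(2×9.81×2.77/1.667) = 5.71 m/s.
The smaller k wins: the uniform solid ball, at ≈ 6.23 m/s.

the uniform solid ball, at v ≈ 6.23 m/s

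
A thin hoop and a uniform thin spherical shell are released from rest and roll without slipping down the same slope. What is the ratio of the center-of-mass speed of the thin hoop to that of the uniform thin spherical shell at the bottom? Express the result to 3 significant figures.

v_ratio ≈ 0.913

Each satisfies Mgh = ½(1+k)Mv² with k = I/(MR²), so v ∝ 1/√(1+k).
For the thin hoop k = 1; for the uniform thin spherical shell k = 2/3.
v₁/v₂ = √((1+k₂)/(1+k₁)) = √(1.667/2) ≈ 0.913.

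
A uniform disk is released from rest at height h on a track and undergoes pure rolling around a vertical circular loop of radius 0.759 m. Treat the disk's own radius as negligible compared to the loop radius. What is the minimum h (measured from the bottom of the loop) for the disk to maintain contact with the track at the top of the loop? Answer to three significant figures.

h_min ≈ 2.09 m

For this body I = (1/2)MR², i.e. k = I/(MR²) = 0.5.
At the top, contact is just lost when gravity alone supplies the centripetal force: Mg = Mv_top²/r, i.e. v_top² = gr.
With ω = v/R, the kinetic energy at speed v is ½(1+k)Mv² = (3/4)Mv².
Energy conservation from release (height h) to the top (height 2r): Mgh = Mg(2r) + (3/4)M·gr.
Thus h_min = 2r + (1+k)r/2 = r(2 + 1.5/2) = 0.759 × 2.75 ≈ 2.09 m.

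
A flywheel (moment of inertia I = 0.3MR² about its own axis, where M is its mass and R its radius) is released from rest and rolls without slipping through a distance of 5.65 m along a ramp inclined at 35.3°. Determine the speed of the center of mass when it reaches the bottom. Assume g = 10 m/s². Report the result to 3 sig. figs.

With I = 0.3MR², the ratio k = I/(MR²) is 0.3.
The rolling condition ω = v/R makes the rotational term ½I(v/R)² = ½kMv², so KE_total = ½(1+k)Mv² = (13/20)Mv².
The vertical drop is h = L sinθ = 5.65 × sin35.3° = 3.265 m.
Energy conservation: Mgh = (13/20)Mv², so v = √(2gh/(1+k)) = √(2 × 10 × 3.265 / 1.3) ≈ 7.09 m/s.

v ≈ 7.09 m/s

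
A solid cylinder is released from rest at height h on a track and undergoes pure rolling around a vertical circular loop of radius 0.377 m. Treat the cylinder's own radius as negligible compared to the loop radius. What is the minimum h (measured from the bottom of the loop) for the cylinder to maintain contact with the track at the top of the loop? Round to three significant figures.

With I = (1/2)MR², the ratio k = I/(MR²) is 0.5.
At the top of the loop, the minimum-contact condition is Mg = Mv_top²/r, so v_top² = gr.
With ω = v/R, the kinetic energy at speed v is ½(1+k)Mv² = (3/4)Mv².
Energy conservation from release (height h) to the top (height 2r): Mgh = Mg(2r) + (3/4)M·gr.
Thus h_min = 2r + (1+k)r/2 = r(2 + 1.5/2) = 0.377 × 2.75 ≈ 1.04 m.

h_min ≈ 1.04 m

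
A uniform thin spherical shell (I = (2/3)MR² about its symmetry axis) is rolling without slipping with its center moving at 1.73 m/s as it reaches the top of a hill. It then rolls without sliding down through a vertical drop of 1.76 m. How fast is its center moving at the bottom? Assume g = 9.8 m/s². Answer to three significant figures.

The moment of inertia is (2/3)MR², giving k ≡ I/(MR²) = 2/3.
Pure rolling means v = ωR; then KE = ½Mv² + ½I(v/R)² = ½(1+k)Mv² = (5/6)Mv².
Energy conservation: (5/6)Mv₀² + Mgh = (5/6)Mv², so v² = v₀² + 2gh/(1+k).
v = √(1.73² + 2×9.8×1.76/1.667) = √23.69 ≈ 4.87 m/s.

v ≈ 4.87 m/s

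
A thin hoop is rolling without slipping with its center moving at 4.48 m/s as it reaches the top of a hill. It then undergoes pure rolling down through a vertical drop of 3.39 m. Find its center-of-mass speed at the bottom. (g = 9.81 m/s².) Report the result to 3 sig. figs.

v ≈ 7.30 m/s

For this body I = MR², i.e. k = I/(MR²) = 1.
Rolling without slipping gives ω = v/R, so the total kinetic energy is ½Mv² + ½Iω² = ½(1+k)Mv² = Mv².
Energy conservation: Mv₀² + Mgh = Mv², so v² = v₀² + 2gh/(1+k).
v = √(4.48² + 2×9.81×3.39/2) = √53.33 ≈ 7.30 m/s.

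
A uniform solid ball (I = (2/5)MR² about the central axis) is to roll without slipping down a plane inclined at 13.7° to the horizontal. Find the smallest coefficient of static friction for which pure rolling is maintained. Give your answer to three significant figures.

μ_min ≈ 0.0696

For this body I = (2/5)MR², i.e. k = I/(MR²) = 0.4.
Along the incline Mg sinθ − f = Ma, and torque about the center fR = Iα = kMR²(a/R) gives f = kMa.
These give a = g sinθ/(1+k) and the required friction f = kMg sinθ/(1+k).
The normal force is N = Mg cosθ, so μ_min = f/N = k tanθ/(1+k).
μ_min = 0.4 × tan13.7° / 1.4 ≈ 0.0696.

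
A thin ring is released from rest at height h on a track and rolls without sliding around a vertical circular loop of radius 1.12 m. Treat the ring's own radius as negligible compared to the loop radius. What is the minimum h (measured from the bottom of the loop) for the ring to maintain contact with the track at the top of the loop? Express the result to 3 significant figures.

Here I = MR², so the shape factor k = I/(MR²) = 1.
At the top, contact is just lost when gravity alone supplies the centripetal force: Mg = Mv_top²/r, i.e. v_top² = gr.
With ω = v/R, the kinetic energy at speed v is ½(1+k)Mv² = Mv².
Energy conservation from release (height h) to the top (height 2r): Mgh = Mg(2r) + M·gr.
Thus h_min = 2r + (1+k)r/2 = r(2 + 2/2) = 1.12 × 3 ≈ 3.36 m.

h_min ≈ 3.36 m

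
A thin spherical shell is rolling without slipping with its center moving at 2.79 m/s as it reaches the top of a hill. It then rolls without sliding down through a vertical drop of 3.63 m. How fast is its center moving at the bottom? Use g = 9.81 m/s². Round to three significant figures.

v ≈ 7.11 m/s

For this body I = (2/3)MR², i.e. k = I/(MR²) = 2/3.
The rolling condition ω = v/R makes the rotational term ½I(v/R)² = ½kMv², so KE_total = ½(1+k)Mv² = (5/6)Mv².
Energy conservation: (5/6)Mv₀² + Mgh = (5/6)Mv², so v² = v₀² + 2gh/(1+k).
v = √(2.79² + 2×9.81×3.63/1.667) = √50.52 ≈ 7.11 m/s.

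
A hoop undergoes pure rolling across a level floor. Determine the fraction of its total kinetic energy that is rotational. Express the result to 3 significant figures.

With I = MR², the ratio k = I/(MR²) is 1.
Since ω = v/R, the translational part is ½Mv² and the rotational part is ½I(v/R)² = ½kMv²; the total is ½(1+k)Mv².
The rotational fraction is therefore k/(1+k) = 1/2 ≈ 0.500.

fraction ≈ 0.500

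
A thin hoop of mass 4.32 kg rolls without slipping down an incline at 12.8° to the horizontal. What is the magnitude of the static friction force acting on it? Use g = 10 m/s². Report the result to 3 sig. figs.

f ≈ 4.79 N

Here I = MR², so the shape factor k = I/(MR²) = 1.
Translational: Mg sinθ − f = Ma. Rotational about the CM: fR = Iα = kMRa, so f = kMa.
Combining, a = g sinθ/(1+k) and f = kMa = kMg sinθ/(1+k).
f = 1 × 4.32 × 10 × sin12.8° / 2 ≈ 4.79 N.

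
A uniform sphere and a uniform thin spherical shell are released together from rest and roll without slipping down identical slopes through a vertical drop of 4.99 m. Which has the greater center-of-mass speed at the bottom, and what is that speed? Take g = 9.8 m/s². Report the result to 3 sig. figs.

For rolling without slipping, Mgh = ½(1+k)Mv² where k = I/(MR²), so v = √(2gh/(1+k)).
Uniform sphere: k = 0.4, giving v = √(2×9.8×4.99/1.4) = 8.358 m/s.
Uniform thin spherical shell: k = 2/3, giving v = √(2×9.8×4.99/1.667) = 7.66 m/s.
The smaller k wins: the uniform sphere, at ≈ 8.36 m/s.

the uniform sphere, at v ≈ 8.36 m/s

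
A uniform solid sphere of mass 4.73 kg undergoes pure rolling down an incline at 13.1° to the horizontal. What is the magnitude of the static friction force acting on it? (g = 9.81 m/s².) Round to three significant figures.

Here I = (2/5)MR², so the shape factor k = I/(MR²) = 0.4.
Along the incline Mg sinθ − f = Ma, and torque about the center fR = Iα = kMR²(a/R) gives f = kMa.
Combining, a = g sinθ/(1+k) and f = kMa = kMg sinθ/(1+k).
f = 0.4 × 4.73 × 9.81 × sin13.1° / 1.4 ≈ 3.00 N.

f ≈ 3.00 N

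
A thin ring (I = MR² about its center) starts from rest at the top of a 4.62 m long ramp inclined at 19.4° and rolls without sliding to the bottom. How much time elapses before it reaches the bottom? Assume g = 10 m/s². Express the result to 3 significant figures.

t ≈ 2.36 s

Here I = MR², so the shape factor k = I/(MR²) = 1.
Translational: Mg sinθ − f = Ma. Rotational about the CM: fR = Iα = kMRa, so f = kMa.
Hence a = g sinθ/(1+k) = 10×sin19.4°/2 = 1.661 m/s².
Starting from rest, L = ½at², so t = √(2L/a) = √(2×4.62/1.661) ≈ 2.36 s.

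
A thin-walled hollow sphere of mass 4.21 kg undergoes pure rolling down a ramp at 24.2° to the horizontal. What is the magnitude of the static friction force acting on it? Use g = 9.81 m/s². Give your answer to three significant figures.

f ≈ 6.77 N

For this body I = (2/3)MR², i.e. k = I/(MR²) = 2/3.
Translational: Mg sinθ − f = Ma. Rotational about the CM: fR = Iα = kMRa, so f = kMa.
Combining, a = g sinθ/(1+k) and f = kMa = kMg sinθ/(1+k).
f = (2/3) × 4.21 × 9.81 × sin24.2° / 1.667 ≈ 6.77 N.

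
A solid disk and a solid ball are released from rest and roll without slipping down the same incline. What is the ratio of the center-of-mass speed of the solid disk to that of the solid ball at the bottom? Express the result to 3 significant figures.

Each satisfies Mgh = ½(1+k)Mv² with k = I/(MR²), so v ∝ 1/√(1+k).
For the solid disk k = 0.5; for the solid ball k = 0.4.
v₁/v₂ = √((1+k₂)/(1+k₁)) = √(1.4/1.5) ≈ 0.966.

v_ratio ≈ 0.966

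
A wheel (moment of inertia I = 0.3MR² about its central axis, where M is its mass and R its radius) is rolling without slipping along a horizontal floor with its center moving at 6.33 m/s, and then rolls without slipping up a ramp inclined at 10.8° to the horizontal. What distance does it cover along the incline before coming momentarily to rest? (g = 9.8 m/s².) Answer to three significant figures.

Here I = 0.3MR², so the shape factor k = I/(MR²) = 0.3.
Since it rolls without slipping, ω = v/R and KE = ½Mv² + ½Iω² = ½(1+k)Mv² = (13/20)Mv².
Setting this equal to Mgh gives the vertical rise h = (1+k)v₀²/(2g) = 1.3×6.33²/(2×9.8) = 2.658 m.
The distance along the slope is d = h/sinθ = 2.658/sin10.8° ≈ 14.2 m.

d ≈ 14.2 m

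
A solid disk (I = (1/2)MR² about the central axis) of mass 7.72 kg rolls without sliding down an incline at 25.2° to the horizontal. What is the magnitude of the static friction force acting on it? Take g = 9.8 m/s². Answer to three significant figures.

The moment of inertia is (1/2)MR², giving k ≡ I/(MR²) = 0.5.
Translational: Mg sinθ − f = Ma. Rotational about the CM: fR = Iα = kMRa, so f = kMa.
Combining, a = g sinθ/(1+k) and f = kMa = kMg sinθ/(1+k).
f = 0.5 × 7.72 × 9.8 × sin25.2° / 1.5 ≈ 10.7 N.

f ≈ 10.7 N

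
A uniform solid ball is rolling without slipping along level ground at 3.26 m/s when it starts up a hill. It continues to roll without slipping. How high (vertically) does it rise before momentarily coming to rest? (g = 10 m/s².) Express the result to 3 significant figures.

The moment of inertia is (2/5)MR², giving k ≡ I/(MR²) = 0.4.
The rolling condition ω = v/R makes the rotational term ½I(v/R)² = ½kMv², so KE_total = ½(1+k)Mv² = (7/10)Mv².
All of this converts to potential energy at the highest point: (7/10)Mv₀² = Mgh.
Thus h = (1+k)v₀²/(2g) = 1.4 × 3.26² / (2 × 10) ≈ 0.744 m.

h ≈ 0.744 m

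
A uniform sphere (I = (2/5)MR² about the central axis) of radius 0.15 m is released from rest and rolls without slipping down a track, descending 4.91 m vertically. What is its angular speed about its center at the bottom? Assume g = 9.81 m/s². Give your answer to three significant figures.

Here I = (2/5)MR², so the shape factor k = I/(MR²) = 0.4.
Since it rolls without slipping, ω = v/R and KE = ½Mv² + ½Iω² = ½(1+k)Mv² = (7/10)Mv².
Energy conservation Mgh = ½(1+k)Mv² gives v = √(2gh/(1+k)) = √(2 × 9.81 × 4.91 / 1.4) = 8.295 m/s.
Then ω = v/R = 8.295 / 0.15 ≈ 55.3 rad/s.

ω ≈ 55.3 rad/s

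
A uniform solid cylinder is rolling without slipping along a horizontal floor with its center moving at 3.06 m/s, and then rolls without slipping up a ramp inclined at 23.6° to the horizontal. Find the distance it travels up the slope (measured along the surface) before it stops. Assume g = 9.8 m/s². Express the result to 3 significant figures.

d ≈ 1.79 m

Here I = (1/2)MR², so the shape factor k = I/(MR²) = 0.5.
Since it rolls without slipping, ω = v/R and KE = ½Mv² + ½Iω² = ½(1+k)Mv² = (3/4)Mv².
Setting this equal to Mgh gives the vertical rise h = (1+k)v₀²/(2g) = 1.5×3.06²/(2×9.8) = 0.7166 m.
Along the incline, d = h/sinθ = 0.7166/sin23.6° ≈ 1.79 m.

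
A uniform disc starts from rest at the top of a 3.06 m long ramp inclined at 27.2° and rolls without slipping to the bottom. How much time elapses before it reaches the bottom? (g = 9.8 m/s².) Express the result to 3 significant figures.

t ≈ 1.43 s

The moment of inertia is (1/2)MR², giving k ≡ I/(MR²) = 0.5.
Along the incline Mg sinθ − f = Ma, and torque about the center fR = Iα = kMR²(a/R) gives f = kMa.
Hence a = g sinθ/(1+k) = 9.8×sin27.2°/1.5 = 2.986 m/s².
With constant a from rest, t = √(2L/a) = √(2·3.06/2.986) ≈ 1.43 s.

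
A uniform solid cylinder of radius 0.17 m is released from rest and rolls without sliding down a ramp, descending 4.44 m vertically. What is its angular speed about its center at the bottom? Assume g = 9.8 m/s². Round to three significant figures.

ω ≈ 44.8 rad/s

For this body I = (1/2)MR², i.e. k = I/(MR²) = 0.5.
Since it rolls without slipping, ω = v/R and KE = ½Mv² + ½Iω² = ½(1+k)Mv² = (3/4)Mv².
Energy conservation Mgh = ½(1+k)Mv² gives v = √(2gh/(1+k)) = √(2 × 9.8 × 4.44 / 1.5) = 7.617 m/s.
Then ω = v/R = 7.617 / 0.17 ≈ 44.8 rad/s.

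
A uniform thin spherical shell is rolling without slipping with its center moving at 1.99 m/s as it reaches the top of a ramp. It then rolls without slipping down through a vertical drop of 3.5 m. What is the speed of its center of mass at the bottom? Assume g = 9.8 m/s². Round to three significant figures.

v ≈ 6.72 m/s

With I = (2/3)MR², the ratio k = I/(MR²) is 2/3.
Pure rolling means v = ωR; then KE = ½Mv² + ½I(v/R)² = ½(1+k)Mv² = (5/6)Mv².
Conserving energy between top and bottom: (5/6)Mv² = (5/6)Mv₀² + Mgh, hence v² = v₀² + 2gh/(1+k).
v = √(1.99² + 2×9.8×3.5/1.667) = √45.12 ≈ 6.72 m/s.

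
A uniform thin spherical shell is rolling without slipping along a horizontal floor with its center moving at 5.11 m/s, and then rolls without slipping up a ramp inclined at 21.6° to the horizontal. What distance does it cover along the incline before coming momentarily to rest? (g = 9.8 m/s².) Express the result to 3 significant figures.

The moment of inertia is (2/3)MR², giving k ≡ I/(MR²) = 2/3.
Pure rolling means v = ωR; then KE = ½Mv² + ½I(v/R)² = ½(1+k)Mv² = (5/6)Mv².
Setting this equal to Mgh gives the vertical rise h = (1+k)v₀²/(2g) = 1.667×5.11²/(2×9.8) = 2.22 m.
The distance along the slope is d = h/sinθ = 2.22/sin21.6° ≈ 6.03 m.

d ≈ 6.03 m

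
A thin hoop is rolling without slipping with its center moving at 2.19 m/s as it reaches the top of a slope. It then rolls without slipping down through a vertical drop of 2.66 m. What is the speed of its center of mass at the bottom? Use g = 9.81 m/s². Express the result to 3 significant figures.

v ≈ 5.56 m/s

The moment of inertia is MR², giving k ≡ I/(MR²) = 1.
The rolling condition ω = v/R makes the rotational term ½I(v/R)² = ½kMv², so KE_total = ½(1+k)Mv² = Mv².
Conserving energy between top and bottom: Mv² = Mv₀² + Mgh, hence v² = v₀² + 2gh/(1+k).
v = √(2.19² + 2×9.81×2.66/2) = √30.89 ≈ 5.56 m/s.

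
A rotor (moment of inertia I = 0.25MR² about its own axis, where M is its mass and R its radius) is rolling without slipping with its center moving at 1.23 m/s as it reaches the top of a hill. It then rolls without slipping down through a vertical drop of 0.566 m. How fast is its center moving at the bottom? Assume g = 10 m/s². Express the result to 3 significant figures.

v ≈ 3.25 m/s

With I = 0.25MR², the ratio k = I/(MR²) is 0.25.
The rolling condition ω = v/R makes the rotational term ½I(v/R)² = ½kMv², so KE_total = ½(1+k)Mv² = (5/8)Mv².
Conserving energy between top and bottom: (5/8)Mv² = (5/8)Mv₀² + Mgh, hence v² = v₀² + 2gh/(1+k).
v = √(1.23² + 2×10×0.566/1.25) = √10.57 ≈ 3.25 m/s.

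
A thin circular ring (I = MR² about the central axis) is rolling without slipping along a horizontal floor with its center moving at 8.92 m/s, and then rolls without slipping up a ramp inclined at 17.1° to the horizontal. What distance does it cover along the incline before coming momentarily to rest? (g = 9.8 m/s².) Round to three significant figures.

Here I = MR², so the shape factor k = I/(MR²) = 1.
Pure rolling means v = ωR; then KE = ½Mv² + ½I(v/R)² = ½(1+k)Mv² = Mv².
Setting this equal to Mgh gives the vertical rise h = (1+k)v₀²/(2g) = 2×8.92²/(2×9.8) = 8.119 m.
The distance along the slope is d = h/sinθ = 8.119/sin17.1° ≈ 27.6 m.

d ≈ 27.6 m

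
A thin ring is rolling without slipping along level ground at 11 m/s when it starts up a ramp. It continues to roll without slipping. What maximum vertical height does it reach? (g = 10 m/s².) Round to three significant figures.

For this body I = MR², i.e. k = I/(MR²) = 1.
The rolling condition ω = v/R makes the rotational term ½I(v/R)² = ½kMv², so KE_total = ½(1+k)Mv² = Mv².
All of this converts to potential energy at the highest point: Mv₀² = Mgh.
Thus h = (1+k)v₀²/(2g) = 2 × 11² / (2 × 10) ≈ 12.1 m.

h ≈ 12.1 m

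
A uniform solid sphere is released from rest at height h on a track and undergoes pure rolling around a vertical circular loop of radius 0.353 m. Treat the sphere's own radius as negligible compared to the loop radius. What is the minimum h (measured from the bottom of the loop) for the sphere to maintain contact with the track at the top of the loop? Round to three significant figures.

h_min ≈ 0.953 m

The moment of inertia is (2/5)MR², giving k ≡ I/(MR²) = 0.4.
At the top, contact is just lost when gravity alone supplies the centripetal force: Mg = Mv_top²/r, i.e. v_top² = gr.
With ω = v/R, the kinetic energy at speed v is ½(1+k)Mv² = (7/10)Mv².
Energy conservation from release (height h) to the top (height 2r): Mgh = Mg(2r) + (7/10)M·gr.
Thus h_min = 2r + (1+k)r/2 = r(2 + 1.4/2) = 0.353 × 2.7 ≈ 0.953 m.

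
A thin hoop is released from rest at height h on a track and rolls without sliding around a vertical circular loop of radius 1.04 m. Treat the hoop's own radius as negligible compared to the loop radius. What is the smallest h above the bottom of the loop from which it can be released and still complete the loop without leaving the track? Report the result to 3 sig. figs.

h_min ≈ 3.12 m

For this body I = MR², i.e. k = I/(MR²) = 1.
At the top of the loop, the minimum-contact condition is Mg = Mv_top²/r, so v_top² = gr.
With ω = v/R, the kinetic energy at speed v is ½(1+k)Mv² = Mv².
Energy conservation from release (height h) to the top (height 2r): Mgh = Mg(2r) + M·gr.
Thus h_min = 2r + (1+k)r/2 = r(2 + 2/2) = 1.04 × 3 ≈ 3.12 m.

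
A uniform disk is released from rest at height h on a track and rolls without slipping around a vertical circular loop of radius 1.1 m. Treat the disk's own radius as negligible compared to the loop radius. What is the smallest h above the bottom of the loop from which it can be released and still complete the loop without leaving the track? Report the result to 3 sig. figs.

h_min ≈ 3.03 m

The moment of inertia is (1/2)MR², giving k ≡ I/(MR²) = 0.5.
At the top, contact is just lost when gravity alone supplies the centripetal force: Mg = Mv_top²/r, i.e. v_top² = gr.
With ω = v/R, the kinetic energy at speed v is ½(1+k)Mv² = (3/4)Mv².
Energy conservation from release (height h) to the top (height 2r): Mgh = Mg(2r) + (3/4)M·gr.
Thus h_min = 2r + (1+k)r/2 = r(2 + 1.5/2) = 1.1 × 2.75 ≈ 3.03 m.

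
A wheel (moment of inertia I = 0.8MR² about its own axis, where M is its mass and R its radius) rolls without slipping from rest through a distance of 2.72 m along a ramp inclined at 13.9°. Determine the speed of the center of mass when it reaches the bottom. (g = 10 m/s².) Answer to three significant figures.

v ≈ 2.69 m/s

The moment of inertia is 0.8MR², giving k ≡ I/(MR²) = 0.8.
Rolling without slipping gives ω = v/R, so the total kinetic energy is ½Mv² + ½Iω² = ½(1+k)Mv² = (9/10)Mv².
The vertical drop is h = L sinθ = 2.72 × sin13.9° = 0.6534 m.
Setting Mgh = (9/10)Mv² gives v = √(2gh/(1+k)) = √(2·10·0.6534/1.8) ≈ 2.69 m/s.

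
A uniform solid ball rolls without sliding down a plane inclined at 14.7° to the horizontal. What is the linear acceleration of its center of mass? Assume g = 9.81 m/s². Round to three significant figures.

a ≈ 1.78 m/s²

For this body I = (2/5)MR², i.e. k = I/(MR²) = 0.4.
Newton's second law down the slope: Mg sinθ − f = Ma. The torque equation fR = Iα (with α = a/R) gives f = kMa.
Eliminating f: Mg sinθ = (1+k)Ma, so a = g sinθ/(1+k) = 9.81 × sin14.7° / 1.4 ≈ 1.78 m/s².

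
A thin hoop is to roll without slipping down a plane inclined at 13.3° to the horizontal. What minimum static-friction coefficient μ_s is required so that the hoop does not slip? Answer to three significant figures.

With I = MR², the ratio k = I/(MR²) is 1.
Along the incline Mg sinθ − f = Ma, and torque about the center fR = Iα = kMR²(a/R) gives f = kMa.
These give a = g sinθ/(1+k) and the required friction f = kMg sinθ/(1+k).
With N = Mg cosθ, the no-slip condition f ≤ μN gives μ_min = f/N = k tanθ/(1+k).
μ_min = 1 × tan13.3° / 2 ≈ 0.118.

μ_min ≈ 0.118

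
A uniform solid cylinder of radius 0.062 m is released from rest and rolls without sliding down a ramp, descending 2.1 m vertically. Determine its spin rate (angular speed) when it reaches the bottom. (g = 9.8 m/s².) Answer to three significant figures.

The moment of inertia is (1/2)MR², giving k ≡ I/(MR²) = 0.5.
Rolling without slipping gives ω = v/R, so the total kinetic energy is ½Mv² + ½Iω² = ½(1+k)Mv² = (3/4)Mv².
Energy conservation Mgh = ½(1+k)Mv² gives v = √(2gh/(1+k)) = √(2 × 9.8 × 2.1 / 1.5) = 5.238 m/s.
The angular speed follows from ω = v/R = 5.238/0.062 ≈ 84.5 rad/s.

ω ≈ 84.5 rad/s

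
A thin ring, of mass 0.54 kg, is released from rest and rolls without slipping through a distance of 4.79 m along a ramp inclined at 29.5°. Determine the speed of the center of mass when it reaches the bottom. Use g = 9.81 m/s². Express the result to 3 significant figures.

Here I = MR², so the shape factor k = I/(MR²) = 1.
The rolling condition ω = v/R makes the rotational term ½I(v/R)² = ½kMv², so KE_total = ½(1+k)Mv² = Mv².
The vertical drop is h = L sinθ = 4.79 × sin29.5° = 2.359 m.
Energy conservation: Mgh = Mv², so v = √(2gh/(1+k)) = √(2 × 9.81 × 2.359 / 2) ≈ 4.81 m/s.

v ≈ 4.81 m/s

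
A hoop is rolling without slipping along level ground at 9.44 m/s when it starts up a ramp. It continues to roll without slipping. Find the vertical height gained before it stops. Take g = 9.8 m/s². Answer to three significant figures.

Here I = MR², so the shape factor k = I/(MR²) = 1.
The rolling condition ω = v/R makes the rotational term ½I(v/R)² = ½kMv², so KE_total = ½(1+k)Mv² = Mv².
At the top the kinetic energy is zero, so Mv₀² = Mgh.
Thus h = (1+k)v₀²/(2g) = 2 × 9.44² / (2 × 9.8) ≈ 9.09 m.

h ≈ 9.09 m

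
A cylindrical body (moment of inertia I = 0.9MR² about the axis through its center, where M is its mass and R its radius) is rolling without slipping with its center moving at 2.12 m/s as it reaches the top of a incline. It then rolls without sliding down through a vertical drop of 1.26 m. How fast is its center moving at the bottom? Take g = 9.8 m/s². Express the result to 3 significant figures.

The moment of inertia is 0.9MR², giving k ≡ I/(MR²) = 0.9.
Pure rolling means v = ωR; then KE = ½Mv² + ½I(v/R)² = ½(1+k)Mv² = (19/20)Mv².
Conserving energy between top and bottom: (19/20)Mv² = (19/20)Mv₀² + Mgh, hence v² = v₀² + 2gh/(1+k).
v = √(2.12² + 2×9.8×1.26/1.9) = √17.49 ≈ 4.18 m/s.

v ≈ 4.18 m/s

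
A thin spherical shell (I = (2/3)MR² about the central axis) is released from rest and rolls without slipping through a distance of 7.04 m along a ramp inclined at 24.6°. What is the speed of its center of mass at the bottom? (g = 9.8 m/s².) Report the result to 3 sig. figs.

Here I = (2/3)MR², so the shape factor k = I/(MR²) = 2/3.
Rolling without slipping gives ω = v/R, so the total kinetic energy is ½Mv² + ½Iω² = ½(1+k)Mv² = (5/6)Mv².
The vertical drop is h = L sinθ = 7.04 × sin24.6° = 2.931 m.
Setting Mgh = (5/6)Mv² gives v = √(2gh/(1+k)) = √(2·9.8·2.931/1.667) ≈ 5.87 m/s.

v ≈ 5.87 m/s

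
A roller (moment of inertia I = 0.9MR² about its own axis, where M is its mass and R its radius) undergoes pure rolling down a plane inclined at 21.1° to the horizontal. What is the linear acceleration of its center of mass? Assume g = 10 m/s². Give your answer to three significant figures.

Here I = 0.9MR², so the shape factor k = I/(MR²) = 0.9.
Newton's second law down the slope: Mg sinθ − f = Ma. The torque equation fR = Iα (with α = a/R) gives f = kMa.
Eliminating f: Mg sinθ = (1+k)Ma, so a = g sinθ/(1+k) = 10 × sin21.1° / 1.9 ≈ 1.89 m/s².

a ≈ 1.89 m/s²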